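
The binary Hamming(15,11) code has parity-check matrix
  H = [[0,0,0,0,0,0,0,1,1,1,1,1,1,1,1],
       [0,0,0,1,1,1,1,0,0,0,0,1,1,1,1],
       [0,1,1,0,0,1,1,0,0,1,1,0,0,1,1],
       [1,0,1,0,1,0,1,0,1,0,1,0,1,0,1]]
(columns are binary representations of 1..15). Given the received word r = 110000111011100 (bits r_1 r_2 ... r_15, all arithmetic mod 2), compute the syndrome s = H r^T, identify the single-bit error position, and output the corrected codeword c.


s = (1, 1, 1, 1)^T, error position = 15, corrected codeword c = 110000111011101

Compute s = H r^T mod 2 one row at a time:
  s_1 = 1 + 1 + 0 + 1 + 1 + 1 + 0 + 0 = 5 ≡ 1 (mod 2).
  s_2 = 0 + 0 + 0 + 1 + 1 + 1 + 0 + 0 = 3 ≡ 1 (mod 2).
  s_3 = 1 + 0 + 0 + 1 + 0 + 1 + 0 + 0 = 3 ≡ 1 (mod 2).
  s_4 = 1 + 0 + 0 + 1 + 1 + 1 + 1 + 0 = 5 ≡ 1 (mod 2).
s = (1, 1, 1, 1)^T — this equals column 15 of H (binary 1111), so error is at position 15.
Correct: flip bit 15 of r = 110000111011100 to get c = 110000111011101.


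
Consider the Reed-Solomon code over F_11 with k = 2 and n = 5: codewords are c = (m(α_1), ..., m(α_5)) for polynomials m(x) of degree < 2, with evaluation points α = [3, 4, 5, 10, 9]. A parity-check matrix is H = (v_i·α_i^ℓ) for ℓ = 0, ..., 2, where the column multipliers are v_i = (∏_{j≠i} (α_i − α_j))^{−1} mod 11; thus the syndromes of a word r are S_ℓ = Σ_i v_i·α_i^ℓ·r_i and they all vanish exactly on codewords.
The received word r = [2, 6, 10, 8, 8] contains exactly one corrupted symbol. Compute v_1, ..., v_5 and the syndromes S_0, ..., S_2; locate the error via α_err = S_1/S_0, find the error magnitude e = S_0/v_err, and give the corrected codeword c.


S = (4, 3, 5), error at position 5, error magnitude e = 4, c = [2, 6, 10, 8, 4].

Step 1: column multipliers v_i = (∏_{j≠i}(α_i − α_j))^{−1} mod 11.
  i = 1 (α = 3): (3−4)(3−5)(3−10)(3−9) = (−1)·(−2)·(−7)·(−6) = 84 ≡ 7, so v_1 = 7^{−1} = 8 (mod 11).
  i = 2 (α = 4): (4−3)(4−5)(4−10)(4−9) = 1·(−1)·(−6)·(−5) = −30 ≡ 3, so v_2 = 3^{−1} = 4 (mod 11).
  i = 3 (α = 5): (5−3)(5−4)(5−10)(5−9) = 2·1·(−5)·(−4) = 40 ≡ 7, so v_3 = 7^{−1} = 8 (mod 11).
  i = 4 (α = 10): (10−3)(10−4)(10−5)(10−9) = 7·6·5·1 = 210 ≡ 1, so v_4 = 1^{−1} = 1 (mod 11).
  i = 5 (α = 9): (9−3)(9−4)(9−5)(9−10) = 6·5·4·(−1) = −120 ≡ 1, so v_5 = 1^{−1} = 1 (mod 11).
  v = [8, 4, 8, 1, 1].
Step 2: syndromes of r = [2, 6, 10, 8, 8] (all sums mod 11).
  S_0 = Σ v_i r_i = 8·2 + 4·6 + 8·10 + 1·8 + 1·8 = 136 ≡ 4.
  S_1 = Σ v_i α_i r_i = 8·3·2 + 4·4·6 + 8·5·10 + 1·10·8 + 1·9·8 = 696 ≡ 3.
  α_i^2 mod 11 = [9, 5, 3, 1, 4].
  S_2 = Σ v_i α_i^2 r_i = 8·9·2 + 4·5·6 + 8·3·10 + 1·1·8 + 1·4·8 = 544 ≡ 5.
  S = (4, 3, 5) ≠ 0, so r is not a codeword (an error is present).
Step 3: locate the error. For a single error e at position i, S_ℓ = v_i·e·α_i^ℓ, so α_err = S_1/S_0.
  S_0^{−1} = 4^{−1} = 3 (mod 11), so α_err = 3·3 = 9 ≡ 9 = α_5. Error position i = 5.
  Consistency check: S_2/S_1 = 5·4 = 20 ≡ 9 = α_err ✓ (single-error assumption holds).
Step 4: error magnitude e = S_0/v_5 = S_0·∏_{j≠5}(α_5 − α_j) = 4·1 = 4 ≡ 4 (mod 11).
Step 5: correct position 5: c_5 = r_5 − e = 8 − 4 ≡ 4 (mod 11). Hence c = [2, 6, 10, 8, 4].
  Check: interpolating c through the α_i gives m(x) = 1 + 4·x (degree < 2) with m(α_i) = c_i for every i, so c is indeed a codeword.


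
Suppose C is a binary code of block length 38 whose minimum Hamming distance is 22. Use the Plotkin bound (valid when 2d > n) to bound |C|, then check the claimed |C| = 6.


Plotkin bound M ≤ 6; given |C| = 6 ≤ bound (satisfied).

Check applicability: 2d = 44, n = 38.
2d − n = 6 > 0, so Plotkin applies.
Compute d/(2d−n) = 22/6 ≈ 3.6667.
⌊d/(2d−n)⌋ = 3.
Plotkin bound: M ≤ 2·3 = 6.
Given |C| = 6, check: satisfied.
This |C| is at the Plotkin bound.


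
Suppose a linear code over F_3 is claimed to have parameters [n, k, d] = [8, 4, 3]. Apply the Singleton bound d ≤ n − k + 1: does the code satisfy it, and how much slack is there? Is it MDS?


Singleton RHS = n − k + 1 = 5, slack = 2, bound satisfied, not MDS.

Singleton bound: d ≤ n − k + 1.
Here n = 8, k = 4, so n − k + 1 = 5.
Given d = 3, check d ≤ 5: YES.
Slack = (n − k + 1) − d = 2.
The code is NOT MDS (slack = 2 > 0).
Description: the claimed parameters are [8, 4, 3]_3; such a code would be non-MDS.


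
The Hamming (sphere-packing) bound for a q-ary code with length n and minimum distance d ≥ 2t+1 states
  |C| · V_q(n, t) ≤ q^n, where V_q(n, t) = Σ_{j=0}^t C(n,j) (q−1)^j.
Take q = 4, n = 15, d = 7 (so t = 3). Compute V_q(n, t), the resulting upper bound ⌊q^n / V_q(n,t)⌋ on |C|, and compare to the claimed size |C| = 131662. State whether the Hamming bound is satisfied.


V_q(n, t) = 13276, q^n = 1073741824, Hamming bound = 80878, |C| = 131662 > bound (violated).

Step 1: Compute V_q(n, t) = Σ_{j=0}^3 C(n, j) (q−1)^j.
  j = 0: C(15,0)·(3)^0 = 1·1 = 1.
  j = 1: C(15,1)·(3)^1 = 15·3 = 45.
  j = 2: C(15,2)·(3)^2 = 105·9 = 945.
  j = 3: C(15,3)·(3)^3 = 455·27 = 12285.
  V_q(n, t) = 1 + 45 + 945 + 12285 = 13276.
Step 2: q^n = 4^15 = 1073741824.
Step 3: Hamming bound ⌊q^n / V_q(n,t)⌋ = ⌊1073741824/13276⌋ = 80878.
Step 4: Compare |C| = 131662 to 80878: violated.
The claimed |C| lies above the Hamming bound, so no 4-ary code of length 15 with d ≥ 7 can have 131662 codewords.


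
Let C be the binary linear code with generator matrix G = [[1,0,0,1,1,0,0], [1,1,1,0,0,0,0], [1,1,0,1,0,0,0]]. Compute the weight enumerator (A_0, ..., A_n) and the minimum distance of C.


Weight distribution: A_0 = 1, A_2 = 2, A_3 = 4, A_4 = 1. Minimum distance d = 2.

Enumerate all 2^3 = 8 messages m ∈ F_2^3.
For each, compute codeword c = mG in F_2^7, then tally its weight.
  m = 000 → c = 0000000, weight = 0.
  m = 100 → c = 1001100, weight = 3.
  m = 010 → c = 1110000, weight = 3.
  m = 110 → c = 0111100, weight = 4.
  m = 001 → c = 1101000, weight = 3.
  m = 101 → c = 0100100, weight = 2.
  m = 011 → c = 0011000, weight = 2.
  m = 111 → c = 1010100, weight = 3.
Tally weights:
  weight 0: 1 codewords.
  weight 2: 2 codewords.
  weight 3: 4 codewords.
  weight 4: 1 codewords.
Minimum distance d = smallest w > 0 with A_w > 0 = 2.
Sanity: Σ A_w = 8 = 2^3 = 8 ✓.


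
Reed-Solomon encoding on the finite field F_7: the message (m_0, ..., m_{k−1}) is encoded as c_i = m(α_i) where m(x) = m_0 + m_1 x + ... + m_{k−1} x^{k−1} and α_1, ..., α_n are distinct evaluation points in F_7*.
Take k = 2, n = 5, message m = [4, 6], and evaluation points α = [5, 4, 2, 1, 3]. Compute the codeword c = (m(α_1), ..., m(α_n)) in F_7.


c = [6, 0, 2, 3, 1]

Message polynomial: m(x) = 4 + 6·x (mod 7).
For each evaluation point α_i, compute m(α_i) mod 7:
  α_1 = 5: Horner steps 6 → 6, so m(5) = 6.
  α_2 = 4: Horner steps 6 → 0, so m(4) = 0.
  α_3 = 2: Horner steps 6 → 2, so m(2) = 2.
  α_4 = 1: Horner steps 6 → 3, so m(1) = 3.
  α_5 = 3: Horner steps 6 → 1, so m(3) = 1.
Codeword c = [6, 0, 2, 3, 1] ∈ F_7^5.


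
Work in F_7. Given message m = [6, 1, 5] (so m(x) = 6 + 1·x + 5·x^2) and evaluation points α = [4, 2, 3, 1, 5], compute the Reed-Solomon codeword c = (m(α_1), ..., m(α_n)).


c = [6, 0, 5, 5, 3]

Message polynomial: m(x) = 6 + 1·x + 5·x^2 (mod 7).
For each evaluation point α_i, compute m(α_i) mod 7:
  α_1 = 4: Horner steps 5 → 0 → 6, so m(4) = 6.
  α_2 = 2: Horner steps 5 → 4 → 0, so m(2) = 0.
  α_3 = 3: Horner steps 5 → 2 → 5, so m(3) = 5.
  α_4 = 1: Horner steps 5 → 6 → 5, so m(1) = 5.
  α_5 = 5: Horner steps 5 → 5 → 3, so m(5) = 3.
Codeword c = [6, 0, 5, 5, 3] ∈ F_7^5.


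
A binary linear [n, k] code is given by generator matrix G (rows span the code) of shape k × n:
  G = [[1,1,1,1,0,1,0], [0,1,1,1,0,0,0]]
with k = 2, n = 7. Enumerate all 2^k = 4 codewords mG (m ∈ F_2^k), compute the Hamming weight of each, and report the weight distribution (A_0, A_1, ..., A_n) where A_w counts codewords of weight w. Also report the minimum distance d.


Weight distribution: A_0 = 1, A_2 = 1, A_3 = 1, A_5 = 1. Minimum distance d = 2.

Enumerate all 2^2 = 4 messages m ∈ F_2^2.
For each, compute codeword c = mG in F_2^7, then tally its weight.
  m = 00 → c = 0000000, weight = 0.
  m = 10 → c = 1111010, weight = 5.
  m = 01 → c = 0111000, weight = 3.
  m = 11 → c = 1000010, weight = 2.
Tally weights:
  weight 0: 1 codewords.
  weight 2: 1 codewords.
  weight 3: 1 codewords.
  weight 5: 1 codewords.
Minimum distance d = smallest w > 0 with A_w > 0 = 2.
Sanity: Σ A_w = 4 = 2^2 = 4 ✓.


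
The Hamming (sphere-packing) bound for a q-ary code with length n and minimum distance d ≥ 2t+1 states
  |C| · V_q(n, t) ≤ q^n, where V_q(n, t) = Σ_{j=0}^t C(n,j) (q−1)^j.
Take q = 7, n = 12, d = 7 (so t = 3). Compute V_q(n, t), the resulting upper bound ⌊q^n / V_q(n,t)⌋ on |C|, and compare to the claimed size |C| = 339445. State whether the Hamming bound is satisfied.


V_q(n, t) = 49969, q^n = 13841287201, Hamming bound = 276997, |C| = 339445 > bound (violated).

Step 1: Compute V_q(n, t) = Σ_{j=0}^3 C(n, j) (q−1)^j.
  j = 0: C(12,0)·(6)^0 = 1·1 = 1.
  j = 1: C(12,1)·(6)^1 = 12·6 = 72.
  j = 2: C(12,2)·(6)^2 = 66·36 = 2376.
  j = 3: C(12,3)·(6)^3 = 220·216 = 47520.
  V_q(n, t) = 1 + 72 + 2376 + 47520 = 49969.
Step 2: q^n = 7^12 = 13841287201.
Step 3: Hamming bound ⌊q^n / V_q(n,t)⌋ = ⌊13841287201/49969⌋ = 276997.
Step 4: Compare |C| = 339445 to 276997: violated.
The claimed |C| lies above the Hamming bound, so no 7-ary code of length 12 with d ≥ 7 can have 339445 codewords.


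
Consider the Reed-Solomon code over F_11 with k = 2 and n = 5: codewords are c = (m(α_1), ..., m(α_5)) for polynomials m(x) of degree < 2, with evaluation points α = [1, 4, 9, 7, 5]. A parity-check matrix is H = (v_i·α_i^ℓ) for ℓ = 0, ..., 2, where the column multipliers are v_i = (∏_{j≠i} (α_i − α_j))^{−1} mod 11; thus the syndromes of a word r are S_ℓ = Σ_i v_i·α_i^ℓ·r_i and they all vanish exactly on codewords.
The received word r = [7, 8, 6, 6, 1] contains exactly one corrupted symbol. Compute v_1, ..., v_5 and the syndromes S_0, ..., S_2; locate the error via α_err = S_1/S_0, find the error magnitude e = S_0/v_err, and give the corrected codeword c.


S = (6, 9, 8), error at position 4, error magnitude e = 8, c = [7, 8, 6, 9, 1].

Step 1: column multipliers v_i = (∏_{j≠i}(α_i − α_j))^{−1} mod 11.
  i = 1 (α = 1): (1−4)(1−9)(1−7)(1−5) = (−3)·(−8)·(−6)·(−4) = 576 ≡ 4, so v_1 = 4^{−1} = 3 (mod 11).
  i = 2 (α = 4): (4−1)(4−9)(4−7)(4−5) = 3·(−5)·(−3)·(−1) = −45 ≡ 10, so v_2 = 10^{−1} = 10 (mod 11).
  i = 3 (α = 9): (9−1)(9−4)(9−7)(9−5) = 8·5·2·4 = 320 ≡ 1, so v_3 = 1^{−1} = 1 (mod 11).
  i = 4 (α = 7): (7−1)(7−4)(7−9)(7−5) = 6·3·(−2)·2 = −72 ≡ 5, so v_4 = 5^{−1} = 9 (mod 11).
  i = 5 (α = 5): (5−1)(5−4)(5−9)(5−7) = 4·1·(−4)·(−2) = 32 ≡ 10, so v_5 = 10^{−1} = 10 (mod 11).
  v = [3, 10, 1, 9, 10].
Step 2: syndromes of r = [7, 8, 6, 6, 1] (all sums mod 11).
  S_0 = Σ v_i r_i = 3·7 + 10·8 + 1·6 + 9·6 + 10·1 = 171 ≡ 6.
  S_1 = Σ v_i α_i r_i = 3·1·7 + 10·4·8 + 1·9·6 + 9·7·6 + 10·5·1 = 823 ≡ 9.
  α_i^2 mod 11 = [1, 5, 4, 5, 3].
  S_2 = Σ v_i α_i^2 r_i = 3·1·7 + 10·5·8 + 1·4·6 + 9·5·6 + 10·3·1 = 745 ≡ 8.
  S = (6, 9, 8) ≠ 0, so r is not a codeword (an error is present).
Step 3: locate the error. For a single error e at position i, S_ℓ = v_i·e·α_i^ℓ, so α_err = S_1/S_0.
  S_0^{−1} = 6^{−1} = 2 (mod 11), so α_err = 9·2 = 18 ≡ 7 = α_4. Error position i = 4.
  Consistency check: S_2/S_1 = 8·5 = 40 ≡ 7 = α_err ✓ (single-error assumption holds).
Step 4: error magnitude e = S_0/v_4 = S_0·∏_{j≠4}(α_4 − α_j) = 6·5 = 30 ≡ 8 (mod 11).
Step 5: correct position 4: c_4 = r_4 − e = 6 − 8 ≡ 9 (mod 11). Hence c = [7, 8, 6, 9, 1].
  Check: interpolating c through the α_i gives m(x) = 3 + 4·x (degree < 2) with m(α_i) = c_i for every i, so c is indeed a codeword.


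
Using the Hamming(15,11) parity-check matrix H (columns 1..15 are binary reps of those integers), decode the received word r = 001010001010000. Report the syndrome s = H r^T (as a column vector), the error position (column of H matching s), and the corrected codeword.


s = (0, 1, 0, 0)^T, error position = 4, corrected codeword c = 001110001010000

Compute s = H r^T mod 2 one row at a time:
  s_1 = 0 + 1 + 0 + 1 + 0 + 0 + 0 + 0 = 2 ≡ 0 (mod 2).
  s_2 = 0 + 1 + 0 + 0 + 0 + 0 + 0 + 0 = 1 ≡ 1 (mod 2).
  s_3 = 0 + 1 + 0 + 0 + 0 + 1 + 0 + 0 = 2 ≡ 0 (mod 2).
  s_4 = 0 + 1 + 1 + 0 + 1 + 1 + 0 + 0 = 4 ≡ 0 (mod 2).
s = (0, 1, 0, 0)^T — this equals column 4 of H (binary 0100), so error is at position 4.
Correct: flip bit 4 of r = 001010001010000 to get c = 001110001010000.


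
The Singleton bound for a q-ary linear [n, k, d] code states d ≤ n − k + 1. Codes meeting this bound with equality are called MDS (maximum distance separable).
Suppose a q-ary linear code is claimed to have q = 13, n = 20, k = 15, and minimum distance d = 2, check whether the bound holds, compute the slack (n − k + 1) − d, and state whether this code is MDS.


Singleton RHS = n − k + 1 = 6, slack = 4, bound satisfied, not MDS.

Singleton bound: d ≤ n − k + 1.
Here n = 20, k = 15, so n − k + 1 = 6.
Given d = 2, check d ≤ 6: YES.
Slack = (n − k + 1) − d = 4.
The code is NOT MDS (slack = 4 > 0).
Description: the claimed parameters are [20, 15, 2]_13; such a code would be non-MDS.


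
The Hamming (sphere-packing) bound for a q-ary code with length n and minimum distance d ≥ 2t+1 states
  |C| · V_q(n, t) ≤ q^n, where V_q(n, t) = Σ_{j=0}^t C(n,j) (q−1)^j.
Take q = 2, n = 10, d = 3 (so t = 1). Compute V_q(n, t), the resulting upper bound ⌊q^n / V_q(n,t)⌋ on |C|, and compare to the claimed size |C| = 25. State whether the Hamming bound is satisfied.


V_q(n, t) = 11, q^n = 1024, Hamming bound = 93, |C| = 25 ≤ bound (satisfied).

Step 1: Compute V_q(n, t) = Σ_{j=0}^1 C(n, j) (q−1)^j.
  j = 0: C(10,0)·(1)^0 = 1·1 = 1.
  j = 1: C(10,1)·(1)^1 = 10·1 = 10.
  V_q(n, t) = 1 + 10 = 11.
Step 2: q^n = 2^10 = 1024.
Step 3: Hamming bound ⌊q^n / V_q(n,t)⌋ = ⌊1024/11⌋ = 93.
Step 4: Compare |C| = 25 to 93: satisfied.
The claimed |C| lies below the Hamming bound.


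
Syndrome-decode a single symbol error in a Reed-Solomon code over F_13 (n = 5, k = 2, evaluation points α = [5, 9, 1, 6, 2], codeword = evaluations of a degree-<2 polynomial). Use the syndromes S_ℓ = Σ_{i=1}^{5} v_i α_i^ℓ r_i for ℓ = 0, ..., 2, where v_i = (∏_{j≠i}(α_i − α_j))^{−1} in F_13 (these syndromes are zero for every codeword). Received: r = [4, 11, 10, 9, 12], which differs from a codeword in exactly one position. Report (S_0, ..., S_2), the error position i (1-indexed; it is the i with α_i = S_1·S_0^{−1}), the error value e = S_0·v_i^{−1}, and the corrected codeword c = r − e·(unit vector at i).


S = (7, 1, 2), error at position 5, error magnitude e = 10, c = [4, 11, 10, 9, 2].

Step 1: column multipliers v_i = (∏_{j≠i}(α_i − α_j))^{−1} mod 13.
  i = 1 (α = 5): (5−9)(5−1)(5−6)(5−2) = (−4)·4·(−1)·3 = 48 ≡ 9, so v_1 = 9^{−1} = 3 (mod 13).
  i = 2 (α = 9): (9−5)(9−1)(9−6)(9−2) = 4·8·3·7 = 672 ≡ 9, so v_2 = 9^{−1} = 3 (mod 13).
  i = 3 (α = 1): (1−5)(1−9)(1−6)(1−2) = (−4)·(−8)·(−5)·(−1) = 160 ≡ 4, so v_3 = 4^{−1} = 10 (mod 13).
  i = 4 (α = 6): (6−5)(6−9)(6−1)(6−2) = 1·(−3)·5·4 = −60 ≡ 5, so v_4 = 5^{−1} = 8 (mod 13).
  i = 5 (α = 2): (2−5)(2−9)(2−1)(2−6) = (−3)·(−7)·1·(−4) = −84 ≡ 7, so v_5 = 7^{−1} = 2 (mod 13).
  v = [3, 3, 10, 8, 2].
Step 2: syndromes of r = [4, 11, 10, 9, 12] (all sums mod 13).
  S_0 = Σ v_i r_i = 3·4 + 3·11 + 10·10 + 8·9 + 2·12 = 241 ≡ 7.
  S_1 = Σ v_i α_i r_i = 3·5·4 + 3·9·11 + 10·1·10 + 8·6·9 + 2·2·12 = 937 ≡ 1.
  α_i^2 mod 13 = [12, 3, 1, 10, 4].
  S_2 = Σ v_i α_i^2 r_i = 3·12·4 + 3·3·11 + 10·1·10 + 8·10·9 + 2·4·12 = 1159 ≡ 2.
  S = (7, 1, 2) ≠ 0, so r is not a codeword (an error is present).
Step 3: locate the error. For a single error e at position i, S_ℓ = v_i·e·α_i^ℓ, so α_err = S_1/S_0.
  S_0^{−1} = 7^{−1} = 2 (mod 13), so α_err = 1·2 = 2 ≡ 2 = α_5. Error position i = 5.
  Consistency check: S_2/S_1 = 2·1 = 2 ≡ 2 = α_err ✓ (single-error assumption holds).
Step 4: error magnitude e = S_0/v_5 = S_0·∏_{j≠5}(α_5 − α_j) = 7·7 = 49 ≡ 10 (mod 13).
Step 5: correct position 5: c_5 = r_5 − e = 12 − 10 ≡ 2 (mod 13). Hence c = [4, 11, 10, 9, 2].
  Check: interpolating c through the α_i gives m(x) = 5 + 5·x (degree < 2) with m(α_i) = c_i for every i, so c is indeed a codeword.


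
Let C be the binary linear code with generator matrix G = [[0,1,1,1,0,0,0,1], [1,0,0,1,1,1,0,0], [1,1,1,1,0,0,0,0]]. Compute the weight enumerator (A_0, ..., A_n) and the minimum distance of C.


Weight distribution: A_0 = 1, A_2 = 1, A_4 = 5, A_6 = 1. Minimum distance d = 2.

Enumerate all 2^3 = 8 messages m ∈ F_2^3.
For each, compute codeword c = mG in F_2^8, then tally its weight.
  m = 000 → c = 00000000, weight = 0.
  m = 100 → c = 01110001, weight = 4.
  m = 010 → c = 10011100, weight = 4.
  m = 110 → c = 11101101, weight = 6.
  m = 001 → c = 11110000, weight = 4.
  m = 101 → c = 10000001, weight = 2.
  m = 011 → c = 01101100, weight = 4.
  m = 111 → c = 00011101, weight = 4.
Tally weights:
  weight 0: 1 codewords.
  weight 2: 1 codewords.
  weight 4: 5 codewords.
  weight 6: 1 codewords.
Minimum distance d = smallest w > 0 with A_w > 0 = 2.
Sanity: Σ A_w = 8 = 2^3 = 8 ✓.


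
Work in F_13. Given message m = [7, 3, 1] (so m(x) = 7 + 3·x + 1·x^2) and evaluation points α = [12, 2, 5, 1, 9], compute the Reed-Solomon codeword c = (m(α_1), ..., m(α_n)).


c = [5, 4, 8, 11, 11]

Message polynomial: m(x) = 7 + 3·x + 1·x^2 (mod 13).
For each evaluation point α_i, compute m(α_i) mod 13:
  α_1 = 12: Horner steps 1 → 2 → 5, so m(12) = 5.
  α_2 = 2: Horner steps 1 → 5 → 4, so m(2) = 4.
  α_3 = 5: Horner steps 1 → 8 → 8, so m(5) = 8.
  α_4 = 1: Horner steps 1 → 4 → 11, so m(1) = 11.
  α_5 = 9: Horner steps 1 → 12 → 11, so m(9) = 11.
Codeword c = [5, 4, 8, 11, 11] ∈ F_13^5.


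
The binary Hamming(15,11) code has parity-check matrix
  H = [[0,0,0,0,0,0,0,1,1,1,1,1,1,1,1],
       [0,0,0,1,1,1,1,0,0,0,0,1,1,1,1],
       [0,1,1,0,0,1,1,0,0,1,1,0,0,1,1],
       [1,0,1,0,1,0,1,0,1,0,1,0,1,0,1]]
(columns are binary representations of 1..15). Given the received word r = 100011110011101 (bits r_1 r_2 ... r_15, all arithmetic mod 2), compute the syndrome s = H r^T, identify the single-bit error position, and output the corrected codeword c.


s = (1, 0, 0, 0)^T, error position = 8, corrected codeword c = 100011100011101

Compute s = H r^T mod 2 one row at a time:
  s_1 = 1 + 0 + 0 + 1 + 1 + 1 + 0 + 1 = 5 ≡ 1 (mod 2).
  s_2 = 0 + 1 + 1 + 1 + 1 + 1 + 0 + 1 = 6 ≡ 0 (mod 2).
  s_3 = 0 + 0 + 1 + 1 + 0 + 1 + 0 + 1 = 4 ≡ 0 (mod 2).
  s_4 = 1 + 0 + 1 + 1 + 0 + 1 + 1 + 1 = 6 ≡ 0 (mod 2).
s = (1, 0, 0, 0)^T — this equals column 8 of H (binary 1000), so error is at position 8.
Correct: flip bit 8 of r = 100011110011101 to get c = 100011100011101.


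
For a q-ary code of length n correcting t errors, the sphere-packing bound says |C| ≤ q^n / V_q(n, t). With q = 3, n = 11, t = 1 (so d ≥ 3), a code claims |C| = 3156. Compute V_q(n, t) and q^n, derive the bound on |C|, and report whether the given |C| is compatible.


V_q(n, t) = 23, q^n = 177147, Hamming bound = 7702, |C| = 3156 ≤ bound (satisfied).

Step 1: Compute V_q(n, t) = Σ_{j=0}^1 C(n, j) (q−1)^j.
  j = 0: C(11,0)·(2)^0 = 1·1 = 1.
  j = 1: C(11,1)·(2)^1 = 11·2 = 22.
  V_q(n, t) = 1 + 22 = 23.
Step 2: q^n = 3^11 = 177147.
Step 3: Hamming bound ⌊q^n / V_q(n,t)⌋ = ⌊177147/23⌋ = 7702.
Step 4: Compare |C| = 3156 to 7702: satisfied.
The claimed |C| lies below the Hamming bound.


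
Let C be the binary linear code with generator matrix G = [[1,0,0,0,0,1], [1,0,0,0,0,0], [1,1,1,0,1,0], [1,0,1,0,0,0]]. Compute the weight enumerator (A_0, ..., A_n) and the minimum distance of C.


Weight distribution: A_0 = 1, A_1 = 3, A_2 = 4, A_3 = 4, A_4 = 3, A_5 = 1. Minimum distance d = 1.

Enumerate all 2^4 = 16 messages m ∈ F_2^4.
For each, compute codeword c = mG in F_2^6, then tally its weight.
  m = 0000 → c = 000000, weight = 0.
  m = 1000 → c = 100001, weight = 2.
  m = 0100 → c = 100000, weight = 1.
  m = 1100 → c = 000001, weight = 1.
  m = 0010 → c = 111010, weight = 4.
  m = 1010 → c = 011011, weight = 4.
  m = 0110 → c = 011010, weight = 3.
  m = 1110 → c = 111011, weight = 5.
  m = 0001 → c = 101000, weight = 2.
  m = 1001 → c = 001001, weight = 2.
  m = 0101 → c = 001000, weight = 1.
  m = 1101 → c = 101001, weight = 3.
  m = 0011 → c = 010010, weight = 2.
  m = 1011 → c = 110011, weight = 4.
  m = 0111 → c = 110010, weight = 3.
  m = 1111 → c = 010011, weight = 3.
Tally weights:
  weight 0: 1 codewords.
  weight 1: 3 codewords.
  weight 2: 4 codewords.
  weight 3: 4 codewords.
  weight 4: 3 codewords.
  weight 5: 1 codewords.
Minimum distance d = smallest w > 0 with A_w > 0 = 1.
Sanity: Σ A_w = 16 = 2^4 = 16 ✓.


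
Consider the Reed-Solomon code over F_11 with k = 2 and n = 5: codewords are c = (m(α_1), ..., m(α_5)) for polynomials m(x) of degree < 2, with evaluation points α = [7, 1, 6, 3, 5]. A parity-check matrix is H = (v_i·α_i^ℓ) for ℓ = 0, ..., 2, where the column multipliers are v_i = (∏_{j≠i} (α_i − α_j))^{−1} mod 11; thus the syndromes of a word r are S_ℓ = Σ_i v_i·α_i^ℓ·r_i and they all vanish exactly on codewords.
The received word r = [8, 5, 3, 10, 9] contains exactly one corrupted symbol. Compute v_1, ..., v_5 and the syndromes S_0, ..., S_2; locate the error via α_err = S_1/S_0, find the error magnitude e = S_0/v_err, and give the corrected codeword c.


S = (3, 3, 3), error at position 2, error magnitude e = 5, c = [8, 0, 3, 10, 9].

Step 1: column multipliers v_i = (∏_{j≠i}(α_i − α_j))^{−1} mod 11.
  i = 1 (α = 7): (7−1)(7−6)(7−3)(7−5) = 6·1·4·2 = 48 ≡ 4, so v_1 = 4^{−1} = 3 (mod 11).
  i = 2 (α = 1): (1−7)(1−6)(1−3)(1−5) = (−6)·(−5)·(−2)·(−4) = 240 ≡ 9, so v_2 = 9^{−1} = 5 (mod 11).
  i = 3 (α = 6): (6−7)(6−1)(6−3)(6−5) = (−1)·5·3·1 = −15 ≡ 7, so v_3 = 7^{−1} = 8 (mod 11).
  i = 4 (α = 3): (3−7)(3−1)(3−6)(3−5) = (−4)·2·(−3)·(−2) = −48 ≡ 7, so v_4 = 7^{−1} = 8 (mod 11).
  i = 5 (α = 5): (5−7)(5−1)(5−6)(5−3) = (−2)·4·(−1)·2 = 16 ≡ 5, so v_5 = 5^{−1} = 9 (mod 11).
  v = [3, 5, 8, 8, 9].
Step 2: syndromes of r = [8, 5, 3, 10, 9] (all sums mod 11).
  S_0 = Σ v_i r_i = 3·8 + 5·5 + 8·3 + 8·10 + 9·9 = 234 ≡ 3.
  S_1 = Σ v_i α_i r_i = 3·7·8 + 5·1·5 + 8·6·3 + 8·3·10 + 9·5·9 = 982 ≡ 3.
  α_i^2 mod 11 = [5, 1, 3, 9, 3].
  S_2 = Σ v_i α_i^2 r_i = 3·5·8 + 5·1·5 + 8·3·3 + 8·9·10 + 9·3·9 = 1180 ≡ 3.
  S = (3, 3, 3) ≠ 0, so r is not a codeword (an error is present).
Step 3: locate the error. For a single error e at position i, S_ℓ = v_i·e·α_i^ℓ, so α_err = S_1/S_0.
  S_0^{−1} = 3^{−1} = 4 (mod 11), so α_err = 3·4 = 12 ≡ 1 = α_2. Error position i = 2.
  Consistency check: S_2/S_1 = 3·4 = 12 ≡ 1 = α_err ✓ (single-error assumption holds).
Step 4: error magnitude e = S_0/v_2 = S_0·∏_{j≠2}(α_2 − α_j) = 3·9 = 27 ≡ 5 (mod 11).
Step 5: correct position 2: c_2 = r_2 − e = 5 − 5 ≡ 0 (mod 11). Hence c = [8, 0, 3, 10, 9].
  Check: interpolating c through the α_i gives m(x) = 6 + 5·x (degree < 2) with m(α_i) = c_i for every i, so c is indeed a codeword.


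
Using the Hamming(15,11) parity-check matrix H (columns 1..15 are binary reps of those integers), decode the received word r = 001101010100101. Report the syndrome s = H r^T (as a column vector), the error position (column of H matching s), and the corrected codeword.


s = (0, 0, 0, 1)^T, error position = 1, corrected codeword c = 101101010100101

Compute s = H r^T mod 2 one row at a time:
  s_1 = 1 + 0 + 1 + 0 + 0 + 1 + 0 + 1 = 4 ≡ 0 (mod 2).
  s_2 = 1 + 0 + 1 + 0 + 0 + 1 + 0 + 1 = 4 ≡ 0 (mod 2).
  s_3 = 0 + 1 + 1 + 0 + 1 + 0 + 0 + 1 = 4 ≡ 0 (mod 2).
  s_4 = 0 + 1 + 0 + 0 + 0 + 0 + 1 + 1 = 3 ≡ 1 (mod 2).
s = (0, 0, 0, 1)^T — this equals column 1 of H (binary 0001), so error is at position 1.
Correct: flip bit 1 of r = 001101010100101 to get c = 101101010100101.


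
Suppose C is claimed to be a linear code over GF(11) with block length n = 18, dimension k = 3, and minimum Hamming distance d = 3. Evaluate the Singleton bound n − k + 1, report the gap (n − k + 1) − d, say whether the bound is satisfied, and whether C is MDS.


Singleton RHS = n − k + 1 = 16, slack = 13, bound satisfied, not MDS.

Singleton bound: d ≤ n − k + 1.
Here n = 18, k = 3, so n − k + 1 = 16.
Given d = 3, check d ≤ 16: YES.
Slack = (n − k + 1) − d = 13.
The code is NOT MDS (slack = 13 > 0).
Description: the claimed parameters are [18, 3, 3]_11; such a code would be non-MDS.


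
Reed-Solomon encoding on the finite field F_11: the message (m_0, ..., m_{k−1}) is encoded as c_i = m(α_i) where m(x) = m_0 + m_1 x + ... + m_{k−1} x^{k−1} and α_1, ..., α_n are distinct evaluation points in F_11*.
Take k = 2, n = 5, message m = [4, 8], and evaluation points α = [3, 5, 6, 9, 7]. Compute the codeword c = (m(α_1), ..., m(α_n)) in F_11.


c = [6, 0, 8, 10, 5]

Message polynomial: m(x) = 4 + 8·x (mod 11).
For each evaluation point α_i, compute m(α_i) mod 11:
  α_1 = 3: Horner steps 8 → 6, so m(3) = 6.
  α_2 = 5: Horner steps 8 → 0, so m(5) = 0.
  α_3 = 6: Horner steps 8 → 8, so m(6) = 8.
  α_4 = 9: Horner steps 8 → 10, so m(9) = 10.
  α_5 = 7: Horner steps 8 → 5, so m(7) = 5.
Codeword c = [6, 0, 8, 10, 5] ∈ F_11^5.


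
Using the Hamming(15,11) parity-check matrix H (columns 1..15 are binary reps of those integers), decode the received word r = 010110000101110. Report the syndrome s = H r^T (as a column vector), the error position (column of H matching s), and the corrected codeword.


s = (0, 1, 1, 0)^T, error position = 6, corrected codeword c = 010111000101110

Compute s = H r^T mod 2 one row at a time:
  s_1 = 0 + 0 + 1 + 0 + 1 + 1 + 1 + 0 = 4 ≡ 0 (mod 2).
  s_2 = 1 + 1 + 0 + 0 + 1 + 1 + 1 + 0 = 5 ≡ 1 (mod 2).
  s_3 = 1 + 0 + 0 + 0 + 1 + 0 + 1 + 0 = 3 ≡ 1 (mod 2).
  s_4 = 0 + 0 + 1 + 0 + 0 + 0 + 1 + 0 = 2 ≡ 0 (mod 2).
s = (0, 1, 1, 0)^T — this equals column 6 of H (binary 0110), so error is at position 6.
Correct: flip bit 6 of r = 010110000101110 to get c = 010111000101110.


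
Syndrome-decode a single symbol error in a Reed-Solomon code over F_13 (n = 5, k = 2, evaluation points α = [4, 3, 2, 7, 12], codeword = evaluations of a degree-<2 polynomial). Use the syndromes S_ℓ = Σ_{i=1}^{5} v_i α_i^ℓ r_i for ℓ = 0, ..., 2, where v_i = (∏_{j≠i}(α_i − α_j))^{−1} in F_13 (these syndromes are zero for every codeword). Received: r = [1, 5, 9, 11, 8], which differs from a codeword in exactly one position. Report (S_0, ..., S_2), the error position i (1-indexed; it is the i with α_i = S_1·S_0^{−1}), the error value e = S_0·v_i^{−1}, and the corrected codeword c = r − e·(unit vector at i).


S = (4, 2, 1), error at position 4, error magnitude e = 9, c = [1, 5, 9, 2, 8].

Step 1: column multipliers v_i = (∏_{j≠i}(α_i − α_j))^{−1} mod 13.
  i = 1 (α = 4): (4−3)(4−2)(4−7)(4−12) = 1·2·(−3)·(−8) = 48 ≡ 9, so v_1 = 9^{−1} = 3 (mod 13).
  i = 2 (α = 3): (3−4)(3−2)(3−7)(3−12) = (−1)·1·(−4)·(−9) = −36 ≡ 3, so v_2 = 3^{−1} = 9 (mod 13).
  i = 3 (α = 2): (2−4)(2−3)(2−7)(2−12) = (−2)·(−1)·(−5)·(−10) = 100 ≡ 9, so v_3 = 9^{−1} = 3 (mod 13).
  i = 4 (α = 7): (7−4)(7−3)(7−2)(7−12) = 3·4·5·(−5) = −300 ≡ 12, so v_4 = 12^{−1} = 12 (mod 13).
  i = 5 (α = 12): (12−4)(12−3)(12−2)(12−7) = 8·9·10·5 = 3600 ≡ 12, so v_5 = 12^{−1} = 12 (mod 13).
  v = [3, 9, 3, 12, 12].
Step 2: syndromes of r = [1, 5, 9, 11, 8] (all sums mod 13).
  S_0 = Σ v_i r_i = 3·1 + 9·5 + 3·9 + 12·11 + 12·8 = 303 ≡ 4.
  S_1 = Σ v_i α_i r_i = 3·4·1 + 9·3·5 + 3·2·9 + 12·7·11 + 12·12·8 = 2277 ≡ 2.
  α_i^2 mod 13 = [3, 9, 4, 10, 1].
  S_2 = Σ v_i α_i^2 r_i = 3·3·1 + 9·9·5 + 3·4·9 + 12·10·11 + 12·1·8 = 1938 ≡ 1.
  S = (4, 2, 1) ≠ 0, so r is not a codeword (an error is present).
Step 3: locate the error. For a single error e at position i, S_ℓ = v_i·e·α_i^ℓ, so α_err = S_1/S_0.
  S_0^{−1} = 4^{−1} = 10 (mod 13), so α_err = 2·10 = 20 ≡ 7 = α_4. Error position i = 4.
  Consistency check: S_2/S_1 = 1·7 = 7 ≡ 7 = α_err ✓ (single-error assumption holds).
Step 4: error magnitude e = S_0/v_4 = S_0·∏_{j≠4}(α_4 − α_j) = 4·12 = 48 ≡ 9 (mod 13).
Step 5: correct position 4: c_4 = r_4 − e = 11 − 9 ≡ 2 (mod 13). Hence c = [1, 5, 9, 2, 8].
  Check: interpolating c through the α_i gives m(x) = 4 + 9·x (degree < 2) with m(α_i) = c_i for every i, so c is indeed a codeword.


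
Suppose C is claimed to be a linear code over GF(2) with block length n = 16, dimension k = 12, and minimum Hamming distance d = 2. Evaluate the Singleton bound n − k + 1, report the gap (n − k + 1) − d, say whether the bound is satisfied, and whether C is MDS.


Singleton RHS = n − k + 1 = 5, slack = 3, bound satisfied, not MDS.

Singleton bound: d ≤ n − k + 1.
Here n = 16, k = 12, so n − k + 1 = 5.
Given d = 2, check d ≤ 5: YES.
Slack = (n − k + 1) − d = 3.
The code is NOT MDS (slack = 3 > 0).
Description: the claimed parameters are [16, 12, 2]_2; such a code would be non-MDS.


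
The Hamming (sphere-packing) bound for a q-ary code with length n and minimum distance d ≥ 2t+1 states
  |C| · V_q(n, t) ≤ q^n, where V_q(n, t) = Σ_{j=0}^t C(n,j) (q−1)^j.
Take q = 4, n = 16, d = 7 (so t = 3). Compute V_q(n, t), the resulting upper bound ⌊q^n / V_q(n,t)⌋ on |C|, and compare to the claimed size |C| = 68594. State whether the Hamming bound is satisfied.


V_q(n, t) = 16249, q^n = 4294967296, Hamming bound = 264321, |C| = 68594 ≤ bound (satisfied).

Step 1: Compute V_q(n, t) = Σ_{j=0}^3 C(n, j) (q−1)^j.
  j = 0: C(16,0)·(3)^0 = 1·1 = 1.
  j = 1: C(16,1)·(3)^1 = 16·3 = 48.
  j = 2: C(16,2)·(3)^2 = 120·9 = 1080.
  j = 3: C(16,3)·(3)^3 = 560·27 = 15120.
  V_q(n, t) = 1 + 48 + 1080 + 15120 = 16249.
Step 2: q^n = 4^16 = 4294967296.
Step 3: Hamming bound ⌊q^n / V_q(n,t)⌋ = ⌊4294967296/16249⌋ = 264321.
Step 4: Compare |C| = 68594 to 264321: satisfied.
The claimed |C| lies below the Hamming bound.


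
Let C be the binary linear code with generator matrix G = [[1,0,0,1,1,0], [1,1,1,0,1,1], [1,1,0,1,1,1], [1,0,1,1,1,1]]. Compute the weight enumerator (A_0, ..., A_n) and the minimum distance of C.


Weight distribution: A_0 = 1, A_2 = 6, A_3 = 4, A_4 = 1, A_5 = 4. Minimum distance d = 2.

Enumerate all 2^4 = 16 messages m ∈ F_2^4.
For each, compute codeword c = mG in F_2^6, then tally its weight.
  m = 0000 → c = 000000, weight = 0.
  m = 1000 → c = 100110, weight = 3.
  m = 0100 → c = 111011, weight = 5.
  m = 1100 → c = 011101, weight = 4.
  m = 0010 → c = 110111, weight = 5.
  m = 1010 → c = 010001, weight = 2.
  m = 0110 → c = 001100, weight = 2.
  m = 1110 → c = 101010, weight = 3.
  m = 0001 → c = 101111, weight = 5.
  m = 1001 → c = 001001, weight = 2.
  m = 0101 → c = 010100, weight = 2.
  m = 1101 → c = 110010, weight = 3.
  m = 0011 → c = 011000, weight = 2.
  m = 1011 → c = 111110, weight = 5.
  m = 0111 → c = 100011, weight = 3.
  m = 1111 → c = 000101, weight = 2.
Tally weights:
  weight 0: 1 codewords.
  weight 2: 6 codewords.
  weight 3: 4 codewords.
  weight 4: 1 codewords.
  weight 5: 4 codewords.
Minimum distance d = smallest w > 0 with A_w > 0 = 2.
Sanity: Σ A_w = 16 = 2^4 = 16 ✓.


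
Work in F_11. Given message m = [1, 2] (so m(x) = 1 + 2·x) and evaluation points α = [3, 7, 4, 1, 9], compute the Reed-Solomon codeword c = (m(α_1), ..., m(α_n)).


c = [7, 4, 9, 3, 8]

Message polynomial: m(x) = 1 + 2·x (mod 11).
For each evaluation point α_i, compute m(α_i) mod 11:
  α_1 = 3: Horner steps 2 → 7, so m(3) = 7.
  α_2 = 7: Horner steps 2 → 4, so m(7) = 4.
  α_3 = 4: Horner steps 2 → 9, so m(4) = 9.
  α_4 = 1: Horner steps 2 → 3, so m(1) = 3.
  α_5 = 9: Horner steps 2 → 8, so m(9) = 8.
Codeword c = [7, 4, 9, 3, 8] ∈ F_11^5.


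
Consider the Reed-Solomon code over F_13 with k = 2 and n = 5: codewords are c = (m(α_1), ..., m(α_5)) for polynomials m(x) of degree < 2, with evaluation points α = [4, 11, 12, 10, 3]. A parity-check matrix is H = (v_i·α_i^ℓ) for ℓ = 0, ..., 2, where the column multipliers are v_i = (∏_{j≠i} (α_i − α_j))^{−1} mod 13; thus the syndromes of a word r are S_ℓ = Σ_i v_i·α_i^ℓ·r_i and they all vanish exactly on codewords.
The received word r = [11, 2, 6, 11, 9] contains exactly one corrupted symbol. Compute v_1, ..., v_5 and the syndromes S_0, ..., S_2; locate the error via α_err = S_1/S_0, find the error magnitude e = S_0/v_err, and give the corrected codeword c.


S = (12, 9, 10), error at position 1, error magnitude e = 11, c = [0, 2, 6, 11, 9].

Step 1: column multipliers v_i = (∏_{j≠i}(α_i − α_j))^{−1} mod 13.
  i = 1 (α = 4): (4−11)(4−12)(4−10)(4−3) = (−7)·(−8)·(−6)·1 = −336 ≡ 2, so v_1 = 2^{−1} = 7 (mod 13).
  i = 2 (α = 11): (11−4)(11−12)(11−10)(11−3) = 7·(−1)·1·8 = −56 ≡ 9, so v_2 = 9^{−1} = 3 (mod 13).
  i = 3 (α = 12): (12−4)(12−11)(12−10)(12−3) = 8·1·2·9 = 144 ≡ 1, so v_3 = 1^{−1} = 1 (mod 13).
  i = 4 (α = 10): (10−4)(10−11)(10−12)(10−3) = 6·(−1)·(−2)·7 = 84 ≡ 6, so v_4 = 6^{−1} = 11 (mod 13).
  i = 5 (α = 3): (3−4)(3−11)(3−12)(3−10) = (−1)·(−8)·(−9)·(−7) = 504 ≡ 10, so v_5 = 10^{−1} = 4 (mod 13).
  v = [7, 3, 1, 11, 4].
Step 2: syndromes of r = [11, 2, 6, 11, 9] (all sums mod 13).
  S_0 = Σ v_i r_i = 7·11 + 3·2 + 1·6 + 11·11 + 4·9 = 246 ≡ 12.
  S_1 = Σ v_i α_i r_i = 7·4·11 + 3·11·2 + 1·12·6 + 11·10·11 + 4·3·9 = 1764 ≡ 9.
  α_i^2 mod 13 = [3, 4, 1, 9, 9].
  S_2 = Σ v_i α_i^2 r_i = 7·3·11 + 3·4·2 + 1·1·6 + 11·9·11 + 4·9·9 = 1674 ≡ 10.
  S = (12, 9, 10) ≠ 0, so r is not a codeword (an error is present).
Step 3: locate the error. For a single error e at position i, S_ℓ = v_i·e·α_i^ℓ, so α_err = S_1/S_0.
  S_0^{−1} = 12^{−1} = 12 (mod 13), so α_err = 9·12 = 108 ≡ 4 = α_1. Error position i = 1.
  Consistency check: S_2/S_1 = 10·3 = 30 ≡ 4 = α_err ✓ (single-error assumption holds).
Step 4: error magnitude e = S_0/v_1 = S_0·∏_{j≠1}(α_1 − α_j) = 12·2 = 24 ≡ 11 (mod 13).
Step 5: correct position 1: c_1 = r_1 − e = 11 − 11 ≡ 0 (mod 13). Hence c = [0, 2, 6, 11, 9].
  Check: interpolating c through the α_i gives m(x) = 10 + 4·x (degree < 2) with m(α_i) = c_i for every i, so c is indeed a codeword.


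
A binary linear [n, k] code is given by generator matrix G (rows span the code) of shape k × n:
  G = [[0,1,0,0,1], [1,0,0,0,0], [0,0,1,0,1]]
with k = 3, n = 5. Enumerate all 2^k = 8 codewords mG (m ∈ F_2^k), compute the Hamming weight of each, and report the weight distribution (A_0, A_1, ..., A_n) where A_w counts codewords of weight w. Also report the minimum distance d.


Weight distribution: A_0 = 1, A_1 = 1, A_2 = 3, A_3 = 3. Minimum distance d = 1.

Enumerate all 2^3 = 8 messages m ∈ F_2^3.
For each, compute codeword c = mG in F_2^5, then tally its weight.
  m = 000 → c = 00000, weight = 0.
  m = 100 → c = 01001, weight = 2.
  m = 010 → c = 10000, weight = 1.
  m = 110 → c = 11001, weight = 3.
  m = 001 → c = 00101, weight = 2.
  m = 101 → c = 01100, weight = 2.
  m = 011 → c = 10101, weight = 3.
  m = 111 → c = 11100, weight = 3.
Tally weights:
  weight 0: 1 codewords.
  weight 1: 1 codewords.
  weight 2: 3 codewords.
  weight 3: 3 codewords.
Minimum distance d = smallest w > 0 with A_w > 0 = 1.
Sanity: Σ A_w = 8 = 2^3 = 8 ✓.


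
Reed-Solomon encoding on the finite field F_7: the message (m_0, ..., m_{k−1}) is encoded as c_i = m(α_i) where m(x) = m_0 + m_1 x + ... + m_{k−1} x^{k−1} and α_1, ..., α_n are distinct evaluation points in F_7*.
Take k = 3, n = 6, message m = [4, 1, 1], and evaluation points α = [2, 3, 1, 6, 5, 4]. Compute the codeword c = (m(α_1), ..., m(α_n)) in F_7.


c = [3, 2, 6, 4, 6, 3]

Message polynomial: m(x) = 4 + 1·x + 1·x^2 (mod 7).
For each evaluation point α_i, compute m(α_i) mod 7:
  α_1 = 2: Horner steps 1 → 3 → 3, so m(2) = 3.
  α_2 = 3: Horner steps 1 → 4 → 2, so m(3) = 2.
  α_3 = 1: Horner steps 1 → 2 → 6, so m(1) = 6.
  α_4 = 6: Horner steps 1 → 0 → 4, so m(6) = 4.
  α_5 = 5: Horner steps 1 → 6 → 6, so m(5) = 6.
  α_6 = 4: Horner steps 1 → 5 → 3, so m(4) = 3.
Codeword c = [3, 2, 6, 4, 6, 3] ∈ F_7^6.


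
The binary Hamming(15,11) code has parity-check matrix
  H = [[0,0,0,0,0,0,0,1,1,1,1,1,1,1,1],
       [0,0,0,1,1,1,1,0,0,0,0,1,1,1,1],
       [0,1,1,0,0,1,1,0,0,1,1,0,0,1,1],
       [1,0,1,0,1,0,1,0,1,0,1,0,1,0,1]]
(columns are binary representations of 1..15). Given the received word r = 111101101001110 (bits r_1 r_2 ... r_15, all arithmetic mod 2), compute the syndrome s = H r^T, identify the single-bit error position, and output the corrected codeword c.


s = (0, 0, 1, 1)^T, error position = 3, corrected codeword c = 110101101001110

Compute s = H r^T mod 2 one row at a time:
  s_1 = 0 + 1 + 0 + 0 + 1 + 1 + 1 + 0 = 4 ≡ 0 (mod 2).
  s_2 = 1 + 0 + 1 + 1 + 1 + 1 + 1 + 0 = 6 ≡ 0 (mod 2).
  s_3 = 1 + 1 + 1 + 1 + 0 + 0 + 1 + 0 = 5 ≡ 1 (mod 2).
  s_4 = 1 + 1 + 0 + 1 + 1 + 0 + 1 + 0 = 5 ≡ 1 (mod 2).
s = (0, 0, 1, 1)^T — this equals column 3 of H (binary 0011), so error is at position 3.
Correct: flip bit 3 of r = 111101101001110 to get c = 110101101001110.


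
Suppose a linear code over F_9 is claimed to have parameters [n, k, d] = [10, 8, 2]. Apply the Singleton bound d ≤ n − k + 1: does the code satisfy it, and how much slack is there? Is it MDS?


Singleton RHS = n − k + 1 = 3, slack = 1, bound satisfied, not MDS.

Singleton bound: d ≤ n − k + 1.
Here n = 10, k = 8, so n − k + 1 = 3.
Given d = 2, check d ≤ 3: YES.
Slack = (n − k + 1) − d = 1.
The code is NOT MDS (slack = 1 > 0).
Description: the claimed parameters are [10, 8, 2]_9; such a code would be non-MDS.


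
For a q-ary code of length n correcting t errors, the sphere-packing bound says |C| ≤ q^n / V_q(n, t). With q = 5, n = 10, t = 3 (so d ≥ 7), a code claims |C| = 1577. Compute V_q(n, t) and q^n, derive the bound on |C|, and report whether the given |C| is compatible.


V_q(n, t) = 8441, q^n = 9765625, Hamming bound = 1156, |C| = 1577 > bound (violated).

Step 1: Compute V_q(n, t) = Σ_{j=0}^3 C(n, j) (q−1)^j.
  j = 0: C(10,0)·(4)^0 = 1·1 = 1.
  j = 1: C(10,1)·(4)^1 = 10·4 = 40.
  j = 2: C(10,2)·(4)^2 = 45·16 = 720.
  j = 3: C(10,3)·(4)^3 = 120·64 = 7680.
  V_q(n, t) = 1 + 40 + 720 + 7680 = 8441.
Step 2: q^n = 5^10 = 9765625.
Step 3: Hamming bound ⌊q^n / V_q(n,t)⌋ = ⌊9765625/8441⌋ = 1156.
Step 4: Compare |C| = 1577 to 1156: violated.
The claimed |C| lies above the Hamming bound, so no 5-ary code of length 10 with d ≥ 7 can have 1577 codewords.


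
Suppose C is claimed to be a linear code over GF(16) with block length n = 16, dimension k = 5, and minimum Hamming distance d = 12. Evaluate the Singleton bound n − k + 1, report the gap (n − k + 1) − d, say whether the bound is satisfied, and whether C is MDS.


Singleton RHS = n − k + 1 = 12, slack = 0, bound satisfied, MDS.

Singleton bound: d ≤ n − k + 1.
Here n = 16, k = 5, so n − k + 1 = 12.
Given d = 12, check d ≤ 12: YES.
Slack = (n − k + 1) − d = 0.
The code is MDS (slack = 0).
Description: the claimed parameters are [16, 5, 12]_16; such a code would be MDS (meets Singleton bound).
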